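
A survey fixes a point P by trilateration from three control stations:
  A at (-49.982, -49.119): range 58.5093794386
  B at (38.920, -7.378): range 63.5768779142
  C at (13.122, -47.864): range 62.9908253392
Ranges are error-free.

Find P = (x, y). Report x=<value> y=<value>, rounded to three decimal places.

x=-23.772 y=3.192

eq1: (x + 49.982)² + (y + 49.119)² = 58.5093794386²
eq2: (x − 38.920)² + (y + 7.378)² = 63.5768779142²
eq3: (x − 13.122)² + (y + 47.864)² = 62.9908253392²
eq1−eq2, eq1−eq3 (x²,y² cancel):
  177.804·x + 83.482·y = -3960.347124
  126.208·x + 2.510·y = -2992.223700
det = 177.804·2.510 − 83.482·126.208 = -10089.808216
x = (-3960.347124·2.510 − 83.482·-2992.223700) / -10089.808216 = -23.772141
y = (177.804·-2992.223700 − -3960.347124·126.208) / -10089.808216 = 3.191523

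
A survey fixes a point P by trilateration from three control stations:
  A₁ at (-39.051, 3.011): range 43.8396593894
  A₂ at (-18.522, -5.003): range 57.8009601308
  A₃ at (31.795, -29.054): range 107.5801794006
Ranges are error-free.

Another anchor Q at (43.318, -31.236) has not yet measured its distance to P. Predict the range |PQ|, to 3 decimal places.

eq1: (x + 39.051)² + (y − 3.011)² = 43.8396593894²
eq2: (x + 18.522)² + (y + 5.003)² = 57.8009601308²
eq3: (x − 31.795)² + (y + 29.054)² = 107.5801794006²
eq2−eq1, eq2−eq3 (x²,y² cancel):
  -41.058·x + 16.028·y = 2584.987486
  100.634·x − 48.102·y = -6745.581560
det = -41.058·-48.102 − 16.028·100.634 = 362.010164
x = (2584.987486·-48.102 − 16.028·-6745.581560) / 362.010164 = -44.818871
y = (-41.058·-6745.581560 − 2584.987486·100.634) / 362.010164 = 46.469571
|P − Q| = √((-44.818871 − 43.318)² + (46.469571 − -31.236)²) = 117.500059

117.500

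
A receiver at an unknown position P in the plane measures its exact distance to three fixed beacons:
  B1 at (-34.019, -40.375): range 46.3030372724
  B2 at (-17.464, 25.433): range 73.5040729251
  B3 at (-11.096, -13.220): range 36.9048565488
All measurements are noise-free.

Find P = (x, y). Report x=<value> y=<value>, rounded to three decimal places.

x=12.262 y=-41.792

eq1: (x + 34.019)² + (y + 40.375)² = 46.3030372724²
eq2: (x + 17.464)² + (y − 25.433)² = 73.5040729251²
eq3: (x + 11.096)² + (y + 13.220)² = 36.9048565488²
eq2−eq3, eq2−eq1 (x²,y² cancel):
  12.736·x − 77.306·y = 3386.941131
  -33.110·x − 131.616·y = 5094.481677
det = 12.736·-131.616 − -77.306·-33.110 = -4235.863036
x = (3386.941131·-131.616 − -77.306·5094.481677) / -4235.863036 = 12.262352
y = (12.736·5094.481677 − 3386.941131·-33.110) / -4235.863036 = -41.791941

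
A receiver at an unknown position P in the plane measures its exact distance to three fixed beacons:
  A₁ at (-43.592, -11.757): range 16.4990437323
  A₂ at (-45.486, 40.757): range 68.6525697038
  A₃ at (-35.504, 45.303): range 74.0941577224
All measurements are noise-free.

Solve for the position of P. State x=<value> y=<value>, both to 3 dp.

x=-47.111 y=-27.876

eq1: (x + 43.592)² + (y + 11.757)² = 16.4990437323²
eq2: (x + 45.486)² + (y − 40.757)² = 68.6525697038²
eq3: (x + 35.504)² + (y − 45.303)² = 74.0941577224²
eq3−eq1, eq3−eq2 (x²,y² cancel):
  -16.176·x − 114.120·y = 3943.319453
  -19.964·x − 9.092·y = 1193.982302
det = -16.176·-9.092 − -114.120·-19.964 = -2131.219488
x = (3943.319453·-9.092 − -114.120·1193.982302) / -2131.219488 = -47.111337
y = (-16.176·1193.982302 − 3943.319453·-19.964) / -2131.219488 = -27.876327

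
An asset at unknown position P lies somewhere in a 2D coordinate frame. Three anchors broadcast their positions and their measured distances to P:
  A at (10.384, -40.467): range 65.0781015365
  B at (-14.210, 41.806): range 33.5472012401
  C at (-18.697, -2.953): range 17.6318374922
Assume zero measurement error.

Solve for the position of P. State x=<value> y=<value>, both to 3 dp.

x=-28.715 y=11.557

eq1: (x − 10.384)² + (y + 40.467)² = 65.0781015365²
eq2: (x + 14.210)² + (y − 41.806)² = 33.5472012401²
eq3: (x + 18.697)² + (y + 2.953)² = 17.6318374922²
eq1−eq2, eq1−eq3 (x²,y² cancel):
  -49.188·x + 164.546·y = 3314.004780
  -58.162·x + 75.028·y = 2537.170079
det = -49.188·75.028 − 164.546·-58.162 = 5879.847188
x = (3314.004780·75.028 − 164.546·2537.170079) / 5879.847188 = -28.714698
y = (-49.188·2537.170079 − 3314.004780·-58.162) / 5879.847188 = 11.556563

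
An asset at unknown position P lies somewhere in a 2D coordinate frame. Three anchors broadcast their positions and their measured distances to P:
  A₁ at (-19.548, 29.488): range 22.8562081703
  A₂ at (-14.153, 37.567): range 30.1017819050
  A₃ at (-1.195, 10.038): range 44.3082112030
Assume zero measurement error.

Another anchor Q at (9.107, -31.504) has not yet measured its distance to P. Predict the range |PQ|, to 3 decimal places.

77.639

eq1: (x + 19.548)² + (y − 29.488)² = 22.8562081703²
eq2: (x + 14.153)² + (y − 37.567)² = 30.1017819050²
eq3: (x + 1.195)² + (y − 10.038)² = 44.3082112030²
eq2−eq1, eq2−eq3 (x²,y² cancel):
  -10.790·x − 16.158·y = 23.790572
  25.916·x − 55.058·y = -2566.497735
det = -10.790·-55.058 − -16.158·25.916 = 1012.826548
x = (23.790572·-55.058 − -16.158·-2566.497735) / 1012.826548 = -42.237570
y = (-10.790·-2566.497735 − 23.790572·25.916) / 1012.826548 = 26.733061
|P − Q| = √((-42.237570 − 9.107)² + (26.733061 − -31.504)²) = 77.639037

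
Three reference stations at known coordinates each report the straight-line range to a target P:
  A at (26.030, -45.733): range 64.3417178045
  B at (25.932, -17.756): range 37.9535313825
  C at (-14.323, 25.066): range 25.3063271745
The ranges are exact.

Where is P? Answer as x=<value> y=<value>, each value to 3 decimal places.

eq1: (x − 26.030)² + (y + 45.733)² = 64.3417178045²
eq2: (x − 25.932)² + (y + 17.756)² = 37.9535313825²
eq3: (x + 14.323)² + (y − 25.066)² = 25.3063271745²
eq3−eq1, eq3−eq2 (x²,y² cancel):
  80.706·x − 141.598·y = -1563.830951
  80.510·x − 85.644·y = -645.768874
det = 80.706·-85.644 − -141.598·80.510 = 4488.070316
x = (-1563.830951·-85.644 − -141.598·-645.768874) / 4488.070316 = 9.468024
y = (80.706·-645.768874 − -1563.830951·80.510) / 4488.070316 = 16.440609

x=9.468 y=16.441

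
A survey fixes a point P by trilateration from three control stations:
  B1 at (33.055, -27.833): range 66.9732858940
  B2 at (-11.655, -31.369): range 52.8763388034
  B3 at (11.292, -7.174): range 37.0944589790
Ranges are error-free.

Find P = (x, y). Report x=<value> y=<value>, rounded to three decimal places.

x=-12.236 y=21.504

eq1: (x − 33.055)² + (y + 27.833)² = 66.9732858940²
eq2: (x + 11.655)² + (y + 31.369)² = 52.8763388034²
eq3: (x − 11.292)² + (y + 7.174)² = 37.0944589790²
eq2−eq3, eq2−eq1 (x²,y² cancel):
  45.894·x + 48.390·y = 479.030672
  89.420·x + 7.072·y = -942.058090
det = 45.894·7.072 − 48.390·89.420 = -4002.471432
x = (479.030672·7.072 − 48.390·-942.058090) / -4002.471432 = -12.235914
y = (45.894·-942.058090 − 479.030672·89.420) / -4002.471432 = 21.504148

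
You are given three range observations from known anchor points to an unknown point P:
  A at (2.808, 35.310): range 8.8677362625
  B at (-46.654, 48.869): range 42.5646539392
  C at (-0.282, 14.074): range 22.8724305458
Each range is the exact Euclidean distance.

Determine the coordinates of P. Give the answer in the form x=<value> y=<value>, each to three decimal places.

eq1: (x − 2.808)² + (y − 35.310)² = 8.8677362625²
eq2: (x + 46.654)² + (y − 48.869)² = 42.5646539392²
eq3: (x + 0.282)² + (y − 14.074)² = 22.8724305458²
eq3−eq2, eq3−eq1 (x²,y² cancel):
  -92.744·x + 69.590·y = 3078.016191
  6.180·x + 42.472·y = 1501.035297
det = -92.744·42.472 − 69.590·6.180 = -4369.089368
x = (3078.016191·42.472 − 69.590·1501.035297) / -4369.089368 = -6.013257
y = (-92.744·1501.035297 − 3078.016191·6.180) / -4369.089368 = 36.216736

x=-6.013 y=36.217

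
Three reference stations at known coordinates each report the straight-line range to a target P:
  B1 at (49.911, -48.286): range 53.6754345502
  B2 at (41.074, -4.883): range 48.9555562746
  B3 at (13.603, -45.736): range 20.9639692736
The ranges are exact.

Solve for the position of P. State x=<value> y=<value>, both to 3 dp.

x=-0.700 y=-30.409

eq1: (x − 49.911)² + (y + 48.286)² = 53.6754345502²
eq2: (x − 41.074)² + (y + 4.883)² = 48.9555562746²
eq3: (x − 13.603)² + (y + 45.736)² = 20.9639692736²
eq3−eq1, eq3−eq2 (x²,y² cancel):
  72.616·x − 5.100·y = 104.258146
  54.942·x + 81.706·y = -2523.064622
det = 72.616·81.706 − -5.100·54.942 = 6213.367096
x = (104.258146·81.706 − -5.100·-2523.064622) / 6213.367096 = -0.699961
y = (72.616·-2523.064622 − 104.258146·54.942) / 6213.367096 = -30.409118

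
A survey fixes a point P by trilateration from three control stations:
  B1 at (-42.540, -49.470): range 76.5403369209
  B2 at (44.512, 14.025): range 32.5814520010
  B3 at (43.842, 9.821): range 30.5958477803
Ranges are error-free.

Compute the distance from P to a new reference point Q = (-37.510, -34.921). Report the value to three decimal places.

eq1: (x + 42.540)² + (y + 49.470)² = 76.5403369209²
eq2: (x − 44.512)² + (y − 14.025)² = 32.5814520010²
eq3: (x − 43.842)² + (y − 9.821)² = 30.5958477803²
eq2−eq3, eq2−eq1 (x²,y² cancel):
  -1.340·x − 8.408·y = -34.000651
  -174.104·x − 126.990·y = -2717.958430
det = -1.340·-126.990 − -8.408·-174.104 = -1293.699832
x = (-34.000651·-126.990 − -8.408·-2717.958430) / -1293.699832 = 14.327011
y = (-1.340·-2717.958430 − -34.000651·-174.104) / -1293.699832 = 1.760520
|P − Q| = √((14.327011 − -37.510)² + (1.760520 − -34.921)²) = 63.502832

63.503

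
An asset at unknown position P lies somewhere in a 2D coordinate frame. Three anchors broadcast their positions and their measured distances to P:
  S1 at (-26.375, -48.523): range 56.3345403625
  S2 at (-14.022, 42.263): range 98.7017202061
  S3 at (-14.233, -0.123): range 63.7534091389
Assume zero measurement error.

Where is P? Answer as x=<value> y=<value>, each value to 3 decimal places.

x=29.908 y=-46.123

eq1: (x + 26.375)² + (y + 48.523)² = 56.3345403625²
eq2: (x + 14.022)² + (y − 42.263)² = 98.7017202061²
eq3: (x + 14.233)² + (y + 0.123)² = 63.7534091389²
eq2−eq1, eq2−eq3 (x²,y² cancel):
  -24.706·x − 181.572·y = 7635.793635
  -0.422·x − 84.772·y = 3897.348160
det = -24.706·-84.772 − -181.572·-0.422 = 2017.753648
x = (7635.793635·-84.772 − -181.572·3897.348160) / 2017.753648 = 29.908409
y = (-24.706·3897.348160 − 7635.793635·-0.422) / 2017.753648 = -46.123360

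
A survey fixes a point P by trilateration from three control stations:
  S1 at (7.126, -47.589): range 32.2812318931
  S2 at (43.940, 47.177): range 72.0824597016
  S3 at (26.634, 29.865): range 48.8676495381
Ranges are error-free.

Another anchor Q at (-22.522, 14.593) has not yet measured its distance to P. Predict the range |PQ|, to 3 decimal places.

eq1: (x − 7.126)² + (y + 47.589)² = 32.2812318931²
eq2: (x − 43.940)² + (y − 47.177)² = 72.0824597016²
eq3: (x − 26.634)² + (y − 29.865)² = 48.8676495381²
eq1−eq2, eq1−eq3 (x²,y² cancel):
  73.628·x + 189.532·y = -2312.902932
  39.016·x + 154.908·y = -2060.173855
det = 73.628·154.908 − 189.532·39.016 = 4010.785712
x = (-2312.902932·154.908 − 189.532·-2060.173855) / 4010.785712 = 8.023790
y = (73.628·-2060.173855 − -2312.902932·39.016) / 4010.785712 = -15.320255
|P − Q| = √((8.023790 − -22.522)² + (-15.320255 − 14.593)²) = 42.753341

42.753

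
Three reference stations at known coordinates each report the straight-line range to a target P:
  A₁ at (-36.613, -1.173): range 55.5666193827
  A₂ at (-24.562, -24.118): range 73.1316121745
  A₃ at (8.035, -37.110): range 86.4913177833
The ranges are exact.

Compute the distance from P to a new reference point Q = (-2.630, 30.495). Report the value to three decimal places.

18.482

eq1: (x + 36.613)² + (y + 1.173)² = 55.5666193827²
eq2: (x + 24.562)² + (y + 24.118)² = 73.1316121745²
eq3: (x − 8.035)² + (y + 37.110)² = 86.4913177833²
eq3−eq1, eq3−eq2 (x²,y² cancel):
  -89.296·x + 71.874·y = 4293.273235
  -65.194·x + 25.984·y = 1875.771796
det = -89.296·25.984 − 71.874·-65.194 = 2365.486292
x = (4293.273235·25.984 − 71.874·1875.771796) / 2365.486292 = -9.834261
y = (-89.296·1875.771796 − 4293.273235·-65.194) / 2365.486292 = 47.515277
|P − Q| = √((-9.834261 − -2.630)² + (47.515277 − 30.495)²) = 18.482187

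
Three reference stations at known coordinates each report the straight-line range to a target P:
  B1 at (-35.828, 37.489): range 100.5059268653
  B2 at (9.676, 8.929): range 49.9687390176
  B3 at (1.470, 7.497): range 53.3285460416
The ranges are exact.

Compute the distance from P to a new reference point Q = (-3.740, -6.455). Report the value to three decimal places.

eq1: (x + 35.828)² + (y − 37.489)² = 100.5059268653²
eq2: (x − 9.676)² + (y − 8.929)² = 49.9687390176²
eq3: (x − 1.470)² + (y − 7.497)² = 53.3285460416²
eq1−eq2, eq1−eq3 (x²,y² cancel):
  91.008·x − 57.120·y = 5088.847768
  74.596·x − 59.984·y = 4626.802716
det = 91.008·-59.984 − -57.120·74.596 = -1198.100352
x = (5088.847768·-59.984 − -57.120·4626.802716) / -1198.100352 = 34.192856
y = (91.008·4626.802716 − 5088.847768·74.596) / -1198.100352 = -34.611770
|P − Q| = √((34.192856 − -3.740)² + (-34.611770 − -6.455)²) = 47.240928

47.241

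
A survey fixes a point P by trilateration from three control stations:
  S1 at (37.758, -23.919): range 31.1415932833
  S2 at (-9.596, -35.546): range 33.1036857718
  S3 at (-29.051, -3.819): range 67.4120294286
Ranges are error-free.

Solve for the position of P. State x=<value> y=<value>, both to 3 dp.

eq1: (x − 37.758)² + (y + 23.919)² = 31.1415932833²
eq2: (x + 9.596)² + (y + 35.546)² = 33.1036857718²
eq3: (x + 29.051)² + (y + 3.819)² = 67.4120294286²
eq3−eq1, eq3−eq2 (x²,y² cancel):
  133.618·x − 40.200·y = 4713.822642
  38.910·x − 63.454·y = 3945.583670
det = 133.618·-63.454 − -40.200·38.910 = -6914.414572
x = (4713.822642·-63.454 − -40.200·3945.583670) / -6914.414572 = 20.319643
y = (133.618·3945.583670 − 4713.822642·38.910) / -6914.414572 = -49.720212

x=20.320 y=-49.720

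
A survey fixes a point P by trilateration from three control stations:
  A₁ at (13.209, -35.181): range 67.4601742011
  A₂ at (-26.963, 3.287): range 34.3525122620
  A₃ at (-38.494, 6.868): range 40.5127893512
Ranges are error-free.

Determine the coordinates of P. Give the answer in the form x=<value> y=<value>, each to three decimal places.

eq1: (x − 13.209)² + (y + 35.181)² = 67.4601742011²
eq2: (x + 26.963)² + (y − 3.287)² = 34.3525122620²
eq3: (x + 38.494)² + (y − 6.868)² = 40.5127893512²
eq2−eq3, eq2−eq1 (x²,y² cancel):
  -23.062·x + 7.162·y = 329.958720
  80.344·x − 76.936·y = -2696.407301
det = -23.062·-76.936 − 7.162·80.344 = 1198.874304
x = (329.958720·-76.936 − 7.162·-2696.407301) / 1198.874304 = -5.066449
y = (-23.062·-2696.407301 − 329.958720·80.344) / 1198.874304 = 29.756532

x=-5.066 y=29.757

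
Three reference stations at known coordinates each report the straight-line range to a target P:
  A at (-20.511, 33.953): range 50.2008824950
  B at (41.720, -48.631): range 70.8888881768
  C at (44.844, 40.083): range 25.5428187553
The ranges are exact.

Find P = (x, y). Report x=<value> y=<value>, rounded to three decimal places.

x=27.966 y=20.911

eq1: (x + 20.511)² + (y − 33.953)² = 50.2008824950²
eq2: (x − 41.720)² + (y + 48.631)² = 70.8888881768²
eq3: (x − 44.844)² + (y − 40.083)² = 25.5428187553²
eq3−eq1, eq3−eq2 (x²,y² cancel):
  -130.710·x − 12.260·y = -3911.816908
  -6.248·x − 177.428·y = -3884.897541
det = -130.710·-177.428 − -12.260·-6.248 = 23115.013400
x = (-3911.816908·-177.428 − -12.260·-3884.897541) / 23115.013400 = 27.966110
y = (-130.710·-3884.897541 − -3911.816908·-6.248) / 23115.013400 = 20.910822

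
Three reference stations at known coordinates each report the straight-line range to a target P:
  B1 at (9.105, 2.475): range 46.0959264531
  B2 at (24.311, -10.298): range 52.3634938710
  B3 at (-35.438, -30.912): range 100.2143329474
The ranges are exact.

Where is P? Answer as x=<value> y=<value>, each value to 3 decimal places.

eq1: (x − 9.105)² + (y − 2.475)² = 46.0959264531²
eq2: (x − 24.311)² + (y + 10.298)² = 52.3634938710²
eq3: (x + 35.438)² + (y + 30.912)² = 100.2143329474²
eq3−eq1, eq3−eq2 (x²,y² cancel):
  89.086·x + 66.774·y = 5795.701155
  119.498·x + 41.228·y = 5786.646975
det = 89.086·41.228 − 66.774·119.498 = -4306.521844
x = (5795.701155·41.228 − 66.774·5786.646975) / -4306.521844 = 34.239324
y = (89.086·5786.646975 − 5795.701155·119.498) / -4306.521844 = 41.115654

x=34.239 y=41.116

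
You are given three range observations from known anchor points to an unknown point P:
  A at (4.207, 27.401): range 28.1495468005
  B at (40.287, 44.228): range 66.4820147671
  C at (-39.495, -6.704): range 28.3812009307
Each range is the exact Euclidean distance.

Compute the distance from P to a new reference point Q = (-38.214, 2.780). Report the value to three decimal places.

eq1: (x − 4.207)² + (y − 27.401)² = 28.1495468005²
eq2: (x − 40.287)² + (y − 44.228)² = 66.4820147671²
eq3: (x + 39.495)² + (y + 6.704)² = 28.3812009307²
eq1−eq3, eq1−eq2 (x²,y² cancel):
  -87.404·x − 68.210·y = 823.189410
  72.160·x + 33.654·y = -816.816599
det = -87.404·33.654 − -68.210·72.160 = 1980.539384
x = (823.189410·33.654 − -68.210·-816.816599) / 1980.539384 = -14.143341
y = (-87.404·-816.816599 − 823.189410·72.160) / 1980.539384 = 6.054760
|P − Q| = √((-14.143341 − -38.214)² + (6.054760 − 2.780)²) = 24.292400

24.292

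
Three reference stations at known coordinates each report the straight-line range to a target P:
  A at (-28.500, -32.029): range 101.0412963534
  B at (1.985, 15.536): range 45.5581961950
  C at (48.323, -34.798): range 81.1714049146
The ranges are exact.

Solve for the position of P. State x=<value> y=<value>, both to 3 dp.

x=36.319 y=45.481

eq1: (x + 28.500)² + (y + 32.029)² = 101.0412963534²
eq2: (x − 1.985)² + (y − 15.536)² = 45.5581961950²
eq3: (x − 48.323)² + (y + 34.798)² = 81.1714049146²
eq1−eq2, eq1−eq3 (x²,y² cancel):
  60.970·x + 95.130·y = 6540.995008
  153.646·x − 5.538·y = 5328.452885
det = 60.970·-5.538 − 95.130·153.646 = -14953.995840
x = (6540.995008·-5.538 − 95.130·5328.452885) / -14953.995840 = 36.319373
y = (60.970·5328.452885 − 6540.995008·153.646) / -14953.995840 = 45.480951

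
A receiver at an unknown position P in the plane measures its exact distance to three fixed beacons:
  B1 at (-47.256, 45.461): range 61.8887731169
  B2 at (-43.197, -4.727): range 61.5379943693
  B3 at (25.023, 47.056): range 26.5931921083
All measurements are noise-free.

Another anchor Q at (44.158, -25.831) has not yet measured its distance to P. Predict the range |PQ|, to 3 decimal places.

eq1: (x + 47.256)² + (y − 45.461)² = 61.8887731169²
eq2: (x + 43.197)² + (y + 4.727)² = 61.5379943693²
eq3: (x − 25.023)² + (y − 47.056)² = 26.5931921083²
eq2−eq3, eq2−eq1 (x²,y² cancel):
  136.440·x + 103.566·y = 4031.819211
  -8.118·x + 100.376·y = 2368.211232
det = 136.440·100.376 − 103.566·-8.118 = 14536.050228
x = (4031.819211·100.376 − 103.566·2368.211232) / 14536.050228 = 10.968022
y = (136.440·2368.211232 − 4031.819211·-8.118) / 14536.050228 = 24.480450
|P − Q| = √((10.968022 − 44.158)² + (24.480450 − -25.831)²) = 60.272851

60.273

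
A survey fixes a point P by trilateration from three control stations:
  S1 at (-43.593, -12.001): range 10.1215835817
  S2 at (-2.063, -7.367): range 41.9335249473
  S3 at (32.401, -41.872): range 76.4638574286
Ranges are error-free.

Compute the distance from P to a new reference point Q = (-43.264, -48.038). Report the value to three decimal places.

eq1: (x + 43.593)² + (y + 12.001)² = 10.1215835817²
eq2: (x + 2.063)² + (y + 7.367)² = 41.9335249473²
eq3: (x − 32.401)² + (y + 41.872)² = 76.4638574286²
eq3−eq1, eq3−eq2 (x²,y² cancel):
  -151.988·x + 59.742·y = 4985.559504
  -68.928·x + 69.010·y = 1343.740451
det = -151.988·69.010 − 59.742·-68.928 = -6370.795304
x = (4985.559504·69.010 − 59.742·1343.740451) / -6370.795304 = -41.403892
y = (-151.988·1343.740451 − 4985.559504·-68.928) / -6370.795304 = -21.883017
|P − Q| = √((-41.403892 − -43.264)² + (-21.883017 − -48.038)²) = 26.221044

26.221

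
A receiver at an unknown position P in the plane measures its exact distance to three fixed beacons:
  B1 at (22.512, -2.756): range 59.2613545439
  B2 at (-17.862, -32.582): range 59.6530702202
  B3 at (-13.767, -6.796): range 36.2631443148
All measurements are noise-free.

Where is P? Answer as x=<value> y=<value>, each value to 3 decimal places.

eq1: (x − 22.512)² + (y + 2.756)² = 59.2613545439²
eq2: (x + 17.862)² + (y + 32.582)² = 59.6530702202²
eq3: (x + 13.767)² + (y + 6.796)² = 36.2631443148²
eq2−eq3, eq2−eq1 (x²,y² cancel):
  8.190·x + 51.572·y = 1098.551288
  80.748·x + 59.652·y = -819.671444
det = 8.190·59.652 − 51.572·80.748 = -3675.785976
x = (1098.551288·59.652 − 51.572·-819.671444) / -3675.785976 = -29.327844
y = (8.190·-819.671444 − 1098.551288·80.748) / -3675.785976 = 25.958782

x=-29.328 y=25.959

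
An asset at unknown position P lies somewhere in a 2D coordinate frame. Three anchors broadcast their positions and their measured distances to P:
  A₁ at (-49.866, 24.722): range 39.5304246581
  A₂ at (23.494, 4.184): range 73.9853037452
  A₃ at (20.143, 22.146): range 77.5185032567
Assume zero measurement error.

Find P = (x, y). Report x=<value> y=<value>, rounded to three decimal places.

x=-48.023 y=-14.765

eq1: (x + 49.866)² + (y − 24.722)² = 39.5304246581²
eq2: (x − 23.494)² + (y − 4.184)² = 73.9853037452²
eq3: (x − 20.143)² + (y − 22.146)² = 77.5185032567²
eq2−eq3, eq2−eq1 (x²,y² cancel):
  -6.702·x + 35.924·y = -208.581304
  -146.720·x + 41.076·y = 6439.492045
det = -6.702·41.076 − 35.924·-146.720 = 4995.477928
x = (-208.581304·41.076 − 35.924·6439.492045) / 4995.477928 = -48.023433
y = (-6.702·6439.492045 − -208.581304·-146.720) / 4995.477928 = -14.765459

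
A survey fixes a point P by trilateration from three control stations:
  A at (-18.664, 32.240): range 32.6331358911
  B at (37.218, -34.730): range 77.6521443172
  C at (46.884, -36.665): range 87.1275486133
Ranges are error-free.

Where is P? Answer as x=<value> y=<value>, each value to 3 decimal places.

eq1: (x + 18.664)² + (y − 32.240)² = 32.6331358911²
eq2: (x − 37.218)² + (y + 34.730)² = 77.6521443172²
eq3: (x − 46.884)² + (y + 36.665)² = 87.1275486133²
eq1−eq2, eq1−eq3 (x²,y² cancel):
  111.764·x − 133.940·y = -3761.344031
  131.096·x − 137.810·y = -4371.618984
det = 111.764·-137.810 − -133.940·131.096 = 2156.801400
x = (-3761.344031·-137.810 − -133.940·-4371.618984) / 2156.801400 = -31.149751
y = (111.764·-4371.618984 − -3761.344031·131.096) / 2156.801400 = 2.089916

x=-31.150 y=2.090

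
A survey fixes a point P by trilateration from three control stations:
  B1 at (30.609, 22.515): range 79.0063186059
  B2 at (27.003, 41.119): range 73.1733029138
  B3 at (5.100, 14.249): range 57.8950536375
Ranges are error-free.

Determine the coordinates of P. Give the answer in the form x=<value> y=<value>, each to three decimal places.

x=-46.170 y=41.141

eq1: (x − 30.609)² + (y − 22.515)² = 79.0063186059²
eq2: (x − 27.003)² + (y − 41.119)² = 73.1733029138²
eq3: (x − 5.100)² + (y − 14.249)² = 57.8950536375²
eq2−eq1, eq2−eq3 (x²,y² cancel):
  7.212·x − 37.208·y = -1863.764184
  -43.806·x − 53.740·y = -188.395145
det = 7.212·-53.740 − -37.208·-43.806 = -2017.506528
x = (-1863.764184·-53.740 − -37.208·-188.395145) / -2017.506528 = -46.170300
y = (7.212·-188.395145 − -1863.764184·-43.806) / -2017.506528 = 41.141260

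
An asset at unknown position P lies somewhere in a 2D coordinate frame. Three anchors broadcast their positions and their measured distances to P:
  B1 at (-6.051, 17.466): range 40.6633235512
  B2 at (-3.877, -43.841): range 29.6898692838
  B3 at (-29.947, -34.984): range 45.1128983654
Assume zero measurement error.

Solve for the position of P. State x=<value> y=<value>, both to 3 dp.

eq1: (x + 6.051)² + (y − 17.466)² = 40.6633235512²
eq2: (x + 3.877)² + (y + 43.841)² = 29.6898692838²
eq3: (x + 29.947)² + (y + 34.984)² = 45.1128983654²
eq3−eq2, eq3−eq1 (x²,y² cancel):
  52.140·x − 17.714·y = 970.046606
  47.792·x + 104.900·y = -1397.359591
det = 52.140·104.900 − -17.714·47.792 = 6316.073488
x = (970.046606·104.900 − -17.714·-1397.359591) / 6316.073488 = 12.191920
y = (52.140·-1397.359591 − 970.046606·47.792) / 6316.073488 = -18.875461

x=12.192 y=-18.875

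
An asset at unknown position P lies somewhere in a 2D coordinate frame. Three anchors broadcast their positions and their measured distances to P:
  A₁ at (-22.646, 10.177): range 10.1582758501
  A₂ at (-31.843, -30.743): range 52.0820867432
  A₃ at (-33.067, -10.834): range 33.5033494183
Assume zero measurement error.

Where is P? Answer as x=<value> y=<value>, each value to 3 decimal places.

x=-19.784 y=19.924

eq1: (x + 22.646)² + (y − 10.177)² = 10.1582758501²
eq2: (x + 31.843)² + (y + 30.743)² = 52.0820867432²
eq3: (x + 33.067)² + (y + 10.834)² = 33.5033494183²
eq2−eq3, eq2−eq1 (x²,y² cancel):
  -2.448·x + 39.818·y = 841.762684
  18.394·x + 81.840·y = 1266.657138
det = -2.448·81.840 − 39.818·18.394 = -932.756612
x = (841.762684·81.840 − 39.818·1266.657138) / -932.756612 = -19.784480
y = (-2.448·1266.657138 − 841.762684·18.394) / -932.756612 = 19.923911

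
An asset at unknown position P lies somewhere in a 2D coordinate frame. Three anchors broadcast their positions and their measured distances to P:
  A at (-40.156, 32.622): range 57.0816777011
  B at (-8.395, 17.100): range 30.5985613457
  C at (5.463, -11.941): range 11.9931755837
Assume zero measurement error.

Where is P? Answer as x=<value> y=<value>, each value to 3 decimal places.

eq1: (x + 40.156)² + (y − 32.622)² = 57.0816777011²
eq2: (x + 8.395)² + (y − 17.100)² = 30.5985613457²
eq3: (x − 5.463)² + (y + 11.941)² = 11.9931755837²
eq2−eq1, eq2−eq3 (x²,y² cancel):
  -63.522·x + 31.044·y = -8.232778
  27.716·x − 58.082·y = 601.981521
det = -63.522·-58.082 − 31.044·27.716 = 2829.069300
x = (-8.232778·-58.082 − 31.044·601.981521) / 2829.069300 = -6.436653
y = (-63.522·601.981521 − -8.232778·27.716) / 2829.069300 = -13.435829

x=-6.437 y=-13.436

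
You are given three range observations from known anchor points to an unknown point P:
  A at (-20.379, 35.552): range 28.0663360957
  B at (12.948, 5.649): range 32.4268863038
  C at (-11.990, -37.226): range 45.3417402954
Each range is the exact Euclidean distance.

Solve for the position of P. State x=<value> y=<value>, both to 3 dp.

eq1: (x + 20.379)² + (y − 35.552)² = 28.0663360957²
eq2: (x − 12.948)² + (y − 5.649)² = 32.4268863038²
eq3: (x + 11.990)² + (y + 37.226)² = 45.3417402954²
eq1−eq3, eq1−eq2 (x²,y² cancel):
  16.778·x − 145.556·y = -1417.867360
  66.654·x − 59.806·y = -1743.470174
det = 16.778·-59.806 − -145.556·66.654 = 8698.464556
x = (-1417.867360·-59.806 − -145.556·-1743.470174) / 8698.464556 = -19.425908
y = (16.778·-1743.470174 − -1417.867360·66.654) / 8698.464556 = 7.501851

x=-19.426 y=7.502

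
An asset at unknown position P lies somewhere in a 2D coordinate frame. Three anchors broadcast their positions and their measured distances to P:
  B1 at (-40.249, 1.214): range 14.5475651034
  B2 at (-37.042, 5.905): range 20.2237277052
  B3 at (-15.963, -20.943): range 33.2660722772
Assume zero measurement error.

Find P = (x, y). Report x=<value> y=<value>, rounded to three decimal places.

x=-47.780 y=-11.232

eq1: (x + 40.249)² + (y − 1.214)² = 14.5475651034²
eq2: (x + 37.042)² + (y − 5.905)² = 20.2237277052²
eq3: (x + 15.963)² + (y + 20.943)² = 33.2660722772²
eq2−eq1, eq2−eq3 (x²,y² cancel):
  -6.414·x − 9.382·y = 411.844520
  42.158·x − 53.696·y = -1411.184573
det = -6.414·-53.696 − -9.382·42.158 = 739.932500
x = (411.844520·-53.696 − -9.382·-1411.184573) / 739.932500 = -47.780219
y = (-6.414·-1411.184573 − 411.844520·42.158) / 739.932500 = -11.232381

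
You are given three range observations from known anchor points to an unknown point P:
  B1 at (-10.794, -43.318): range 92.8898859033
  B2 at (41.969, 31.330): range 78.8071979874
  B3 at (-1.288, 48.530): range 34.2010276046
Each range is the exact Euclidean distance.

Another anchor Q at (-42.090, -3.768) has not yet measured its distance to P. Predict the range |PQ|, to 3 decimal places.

eq1: (x + 10.794)² + (y + 43.318)² = 92.8898859033²
eq2: (x − 41.969)² + (y − 31.330)² = 78.8071979874²
eq3: (x + 1.288)² + (y − 48.530)² = 34.2010276046²
eq2−eq1, eq2−eq3 (x²,y² cancel):
  -105.526·x − 149.296·y = -3167.962749
  -86.514·x + 34.400·y = 4654.718148
det = -105.526·34.400 − -149.296·-86.514 = -16546.288544
x = (-3167.962749·34.400 − -149.296·4654.718148) / -16546.288544 = -35.412950
y = (-105.526·4654.718148 − -3167.962749·-86.514) / -16546.288544 = 46.250065
|P − Q| = √((-35.412950 − -42.090)² + (46.250065 − -3.768)²) = 50.461766

50.462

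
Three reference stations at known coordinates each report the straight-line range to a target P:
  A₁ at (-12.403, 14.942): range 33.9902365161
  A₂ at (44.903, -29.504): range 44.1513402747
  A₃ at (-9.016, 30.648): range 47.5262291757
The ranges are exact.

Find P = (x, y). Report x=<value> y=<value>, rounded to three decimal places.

x=3.096 y=-15.309

eq1: (x + 12.403)² + (y − 14.942)² = 33.9902365161²
eq2: (x − 44.903)² + (y + 29.504)² = 44.1513402747²
eq3: (x + 9.016)² + (y − 30.648)² = 47.5262291757²
eq1−eq2, eq1−eq3 (x²,y² cancel):
  114.612·x − 88.892·y = 1715.662982
  6.774·x + 31.412·y = -459.915894
det = 114.612·31.412 − -88.892·6.774 = 4202.346552
x = (1715.662982·31.412 − -88.892·-459.915894) / 4202.346552 = 3.095785
y = (114.612·-459.915894 − 1715.662982·6.774) / 4202.346552 = -15.309014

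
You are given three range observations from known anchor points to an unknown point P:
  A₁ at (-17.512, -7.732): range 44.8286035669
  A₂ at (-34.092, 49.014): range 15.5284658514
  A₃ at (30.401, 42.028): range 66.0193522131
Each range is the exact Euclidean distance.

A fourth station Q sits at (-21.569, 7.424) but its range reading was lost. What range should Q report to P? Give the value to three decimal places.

eq1: (x + 17.512)² + (y + 7.732)² = 44.8286035669²
eq2: (x + 34.092)² + (y − 49.014)² = 15.5284658514²
eq3: (x − 30.401)² + (y − 42.028)² = 66.0193522131²
eq1−eq2, eq1−eq3 (x²,y² cancel):
  -33.160·x + 113.492·y = 4966.653138
  95.826·x + 99.520·y = -24.831552
det = -33.160·99.520 − 113.492·95.826 = -14175.567592
x = (4966.653138·99.520 − 113.492·-24.831552) / -14175.567592 = -35.067344
y = (-33.160·-24.831552 − 4966.653138·95.826) / -14175.567592 = 33.516195
|P − Q| = √((-35.067344 − -21.569)² + (33.516195 − 7.424)²) = 29.376997

29.377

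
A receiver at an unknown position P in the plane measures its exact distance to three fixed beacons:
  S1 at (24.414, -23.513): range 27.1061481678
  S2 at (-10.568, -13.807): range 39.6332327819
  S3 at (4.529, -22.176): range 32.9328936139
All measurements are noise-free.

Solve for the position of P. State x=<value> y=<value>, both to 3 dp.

x=25.045 y=3.586

eq1: (x − 24.414)² + (y + 23.513)² = 27.1061481678²
eq2: (x + 10.568)² + (y + 13.807)² = 39.6332327819²
eq3: (x − 4.529)² + (y + 22.176)² = 32.9328936139²
eq1−eq3, eq1−eq2 (x²,y² cancel):
  -39.770·x + 2.674·y = -986.449961
  -69.964·x + 19.412·y = -1682.638564
det = -39.770·19.412 − 2.674·-69.964 = -584.931504
x = (-986.449961·19.412 − 2.674·-1682.638564) / -584.931504 = 25.044969
y = (-39.770·-1682.638564 − -986.449961·-69.964) / -584.931504 = 3.585803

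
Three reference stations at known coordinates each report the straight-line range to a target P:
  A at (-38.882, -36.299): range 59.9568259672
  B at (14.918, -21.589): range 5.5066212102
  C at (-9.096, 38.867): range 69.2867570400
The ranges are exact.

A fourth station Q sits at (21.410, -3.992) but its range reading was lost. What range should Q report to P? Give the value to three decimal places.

20.168

eq1: (x + 38.882)² + (y + 36.299)² = 59.9568259672²
eq2: (x − 14.918)² + (y + 21.589)² = 5.5066212102²
eq3: (x + 9.096)² + (y − 38.867)² = 69.2867570400²
eq2−eq3, eq2−eq1 (x²,y² cancel):
  -48.028·x + 120.912·y = -3865.582564
  -107.600·x − 29.420·y = -1423.702423
det = -48.028·-29.420 − 120.912·-107.600 = 14423.114960
x = (-3865.582564·-29.420 − 120.912·-1423.702423) / 14423.114960 = 19.820139
y = (-48.028·-1423.702423 − -3865.582564·-107.600) / 14423.114960 = -24.097368
|P − Q| = √((19.820139 − 21.410)² + (-24.097368 − -3.992)²) = 20.168130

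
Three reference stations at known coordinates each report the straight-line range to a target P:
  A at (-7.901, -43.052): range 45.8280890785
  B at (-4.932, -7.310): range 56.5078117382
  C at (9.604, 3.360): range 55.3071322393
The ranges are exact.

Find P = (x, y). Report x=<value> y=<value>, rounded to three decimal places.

eq1: (x + 7.901)² + (y + 43.052)² = 45.8280890785²
eq2: (x + 4.932)² + (y + 7.310)² = 56.5078117382²
eq3: (x − 9.604)² + (y − 3.360)² = 55.3071322393²
eq2−eq3, eq2−eq1 (x²,y² cancel):
  29.072·x + 21.340·y = 160.019603
  -5.938·x − 71.484·y = 2931.058820
det = 29.072·-71.484 − 21.340·-5.938 = -1951.465928
x = (160.019603·-71.484 − 21.340·2931.058820) / -1951.465928 = 37.913876
y = (29.072·2931.058820 − 160.019603·-5.938) / -1951.465928 = -44.152418

x=37.914 y=-44.152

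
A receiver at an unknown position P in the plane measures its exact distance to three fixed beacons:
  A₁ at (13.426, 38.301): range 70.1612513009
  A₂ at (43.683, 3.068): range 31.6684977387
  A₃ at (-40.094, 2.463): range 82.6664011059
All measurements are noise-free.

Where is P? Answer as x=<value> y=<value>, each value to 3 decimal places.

x=36.815 y=-27.847

eq1: (x − 13.426)² + (y − 38.301)² = 70.1612513009²
eq2: (x − 43.683)² + (y − 3.068)² = 31.6684977387²
eq3: (x + 40.094)² + (y − 2.463)² = 82.6664011059²
eq1−eq2, eq1−eq3 (x²,y² cancel):
  60.514·x − 70.466·y = 4190.100471
  -107.040·x − 71.676·y = -1944.761560
det = 60.514·-71.676 − -70.466·-107.040 = -11880.082104
x = (4190.100471·-71.676 − -70.466·-1944.761560) / -11880.082104 = 36.815336
y = (60.514·-1944.761560 − 4190.100471·-107.040) / -11880.082104 = -27.846866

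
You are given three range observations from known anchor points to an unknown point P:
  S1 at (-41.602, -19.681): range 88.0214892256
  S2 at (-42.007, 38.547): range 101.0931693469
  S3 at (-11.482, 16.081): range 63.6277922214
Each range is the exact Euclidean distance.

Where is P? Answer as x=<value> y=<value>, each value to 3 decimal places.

x=46.008 y=-11.184

eq1: (x + 41.602)² + (y + 19.681)² = 88.0214892256²
eq2: (x + 42.007)² + (y − 38.547)² = 101.0931693469²
eq3: (x + 11.482)² + (y − 16.081)² = 63.6277922214²
eq2−eq3, eq2−eq1 (x²,y² cancel):
  61.050·x − 44.932·y = 3311.308573
  0.810·x − 116.456·y = 1339.655230
det = 61.050·-116.456 − -44.932·0.810 = -7073.243880
x = (3311.308573·-116.456 − -44.932·1339.655230) / -7073.243880 = 46.008362
y = (61.050·1339.655230 − 3311.308573·0.810) / -7073.243880 = -11.183524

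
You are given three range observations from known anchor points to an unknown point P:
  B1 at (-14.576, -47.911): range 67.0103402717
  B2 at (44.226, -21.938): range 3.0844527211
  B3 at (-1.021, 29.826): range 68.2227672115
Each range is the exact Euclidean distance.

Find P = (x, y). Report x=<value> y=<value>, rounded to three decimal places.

x=46.112 y=-19.497

eq1: (x + 14.576)² + (y + 47.911)² = 67.0103402717²
eq2: (x − 44.226)² + (y + 21.938)² = 3.0844527211²
eq3: (x + 1.021)² + (y − 29.826)² = 68.2227672115²
eq2−eq3, eq2−eq1 (x²,y² cancel):
  -90.494·x + 103.528·y = -6191.414320
  -117.604·x − 51.946·y = -4410.163078
det = -90.494·-51.946 − 103.528·-117.604 = 16876.108236
x = (-6191.414320·-51.946 − 103.528·-4410.163078) / 16876.108236 = 46.112206
y = (-90.494·-4410.163078 − -6191.414320·-117.604) / 16876.108236 = -19.497492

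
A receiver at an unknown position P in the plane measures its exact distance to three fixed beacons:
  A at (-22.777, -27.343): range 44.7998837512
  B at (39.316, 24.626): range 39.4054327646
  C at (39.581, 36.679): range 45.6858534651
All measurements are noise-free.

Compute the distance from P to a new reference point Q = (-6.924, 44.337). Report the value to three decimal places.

eq1: (x + 22.777)² + (y + 27.343)² = 44.7998837512²
eq2: (x − 39.316)² + (y − 24.626)² = 39.4054327646²
eq3: (x − 39.581)² + (y − 36.679)² = 45.6858534651²
eq1−eq3, eq1−eq2 (x²,y² cancel):
  124.716·x + 128.044·y = 1565.405601
  124.186·x + 103.938·y = 1339.997807
det = 124.716·103.938 − 128.044·124.186 = -2938.540576
x = (1565.405601·103.938 − 128.044·1339.997807) / -2938.540576 = 3.019714
y = (124.716·1339.997807 − 1565.405601·124.186) / -2938.540576 = 9.284300
|P − Q| = √((3.019714 − -6.924)² + (9.284300 − 44.337)²) = 36.435823

36.436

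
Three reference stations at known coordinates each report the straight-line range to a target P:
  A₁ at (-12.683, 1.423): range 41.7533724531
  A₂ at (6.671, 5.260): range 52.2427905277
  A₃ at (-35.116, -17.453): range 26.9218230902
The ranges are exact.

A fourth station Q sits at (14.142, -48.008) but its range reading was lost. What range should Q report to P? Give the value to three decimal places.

35.087

eq1: (x + 12.683)² + (y − 1.423)² = 41.7533724531²
eq2: (x − 6.671)² + (y − 5.260)² = 52.2427905277²
eq3: (x + 35.116)² + (y + 17.453)² = 26.9218230902²
eq3−eq2, eq3−eq1 (x²,y² cancel):
  83.574·x + 45.426·y = -3470.095428
  44.866·x + 37.752·y = -2393.416800
det = 83.574·37.752 − 45.426·44.866 = 1117.002732
x = (-3470.095428·37.752 − 45.426·-2393.416800) / 1117.002732 = -19.945959
y = (83.574·-2393.416800 − -3470.095428·44.866) / 1117.002732 = -39.693828
|P − Q| = √((-19.945959 − 14.142)² + (-39.693828 − -48.008)²) = 35.087240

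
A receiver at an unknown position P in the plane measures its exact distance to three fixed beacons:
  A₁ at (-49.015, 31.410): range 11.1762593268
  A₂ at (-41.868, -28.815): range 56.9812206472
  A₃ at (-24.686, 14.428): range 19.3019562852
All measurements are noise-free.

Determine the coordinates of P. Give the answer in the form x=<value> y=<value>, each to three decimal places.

x=-38.353 y=28.058

eq1: (x + 49.015)² + (y − 31.410)² = 11.1762593268²
eq2: (x + 41.868)² + (y + 28.815)² = 56.9812206472²
eq3: (x + 24.686)² + (y − 14.428)² = 19.3019562852²
eq2−eq1, eq2−eq3 (x²,y² cancel):
  -14.294·x + 120.450·y = 3927.775410
  34.364·x + 86.486·y = 1108.626121
det = -14.294·86.486 − 120.450·34.364 = -5375.374684
x = (3927.775410·86.486 − 120.450·1108.626121) / -5375.374684 = -38.353339
y = (-14.294·1108.626121 − 3927.775410·34.364) / -5375.374684 = 28.057723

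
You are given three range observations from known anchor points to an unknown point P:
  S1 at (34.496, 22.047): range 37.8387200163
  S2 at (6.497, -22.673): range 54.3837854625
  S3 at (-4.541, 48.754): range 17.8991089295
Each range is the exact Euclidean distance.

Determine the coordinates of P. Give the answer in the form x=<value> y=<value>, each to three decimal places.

eq1: (x − 34.496)² + (y − 22.047)² = 37.8387200163²
eq2: (x − 6.497)² + (y + 22.673)² = 54.3837854625²
eq3: (x + 4.541)² + (y − 48.754)² = 17.8991089295²
eq1−eq3, eq1−eq2 (x²,y² cancel):
  -78.074·x + 53.414·y = 1832.919604
  -55.998·x − 89.440·y = -2645.595676
det = -78.074·-89.440 − 53.414·-55.998 = 9974.015732
x = (1832.919604·-89.440 − 53.414·-2645.595676) / 9974.015732 = -2.268342
y = (-78.074·-2645.595676 − 1832.919604·-55.998) / 9974.015732 = 30.999757

x=-2.268 y=31.000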